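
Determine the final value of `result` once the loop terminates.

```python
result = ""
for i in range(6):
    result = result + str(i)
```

Let's trace through this code step by step.

Initialize: result = ''
Entering loop: for i in range(6):
After iteration 1: i = 0, result = '0'
After iteration 2: i = 1, result = '01'
After iteration 3: i = 2, result = '012'
After iteration 4: i = 3, result = '0123'
After iteration 5: i = 4, result = '01234'
After iteration 6: i = 5, result = '012345'
Loop ends.

Final answer: '012345'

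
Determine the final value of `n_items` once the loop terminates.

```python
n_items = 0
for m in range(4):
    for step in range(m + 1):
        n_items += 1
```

Let's trace through this code step by step.

Initialize: n_items = 0
Entering loop: for m in range(4):
After iteration 1: m = 0, n_items = 1, step = 0
After iteration 2: m = 1, n_items = 3, step = 1
After iteration 3: m = 2, n_items = 6, step = 2
After iteration 4: m = 3, n_items = 10, step = 3
Loop ends.

Final answer: 10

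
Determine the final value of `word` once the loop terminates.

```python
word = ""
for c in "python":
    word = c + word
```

Let's trace through this code step by step.

Initialize: word = ''
Entering loop: for c in "python":
After iteration 1: c = 'p', word = 'p'
After iteration 2: c = 'y', word = 'yp'
After iteration 3: c = 't', word = 'typ'
After iteration 4: c = 'h', word = 'htyp'
After iteration 5: c = 'o', word = 'ohtyp'
After iteration 6: c = 'n', word = 'nohtyp'
Loop ends.

Final answer: 'nohtyp'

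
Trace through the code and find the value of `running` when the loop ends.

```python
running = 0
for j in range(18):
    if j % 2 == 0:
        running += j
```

Let's trace through this code step by step.

Initialize: running = 0
Entering loop: for j in range(18):
After iteration 1: j = 0, running = 0
After iteration 2: j = 1, running = 0
After iteration 3: j = 2, running = 2
After iteration 4: j = 3, running = 2
After iteration 5: j = 4, running = 6
After iteration 6: j = 5, running = 6
After iteration 7: j = 6, running = 12
After iteration 8: j = 7, running = 12
After iteration 9: j = 8, running = 20
After iteration 10: j = 9, running = 20
After iteration 11: j = 10, running = 30
After iteration 12: j = 11, running = 30
After iteration 13: j = 12, running = 42
After iteration 14: j = 13, running = 42
After iteration 15: j = 14, running = 56
After iteration 16: j = 15, running = 56
After iteration 17: j = 16, running = 72
After iteration 18: j = 17, running = 72
Loop ends.

Final answer: 72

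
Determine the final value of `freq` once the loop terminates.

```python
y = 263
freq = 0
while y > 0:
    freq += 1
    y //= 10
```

Let's trace through this code step by step.

Initialize: y = 263
Initialize: freq = 0
Entering loop: while y > 0:
After iteration 1: y = 26, freq = 1
After iteration 2: y = 2, freq = 2
After iteration 3: y = 0, freq = 3
Loop ends.

Final answer: 3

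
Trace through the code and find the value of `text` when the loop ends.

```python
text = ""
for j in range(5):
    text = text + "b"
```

Let's trace through this code step by step.

Initialize: text = ''
Entering loop: for j in range(5):
After iteration 1: j = 0, text = 'b'
After iteration 2: j = 1, text = 'bb'
After iteration 3: j = 2, text = 'bbb'
After iteration 4: j = 3, text = 'bbbb'
After iteration 5: j = 4, text = 'bbbbb'
Loop ends.

Final answer: 'bbbbb'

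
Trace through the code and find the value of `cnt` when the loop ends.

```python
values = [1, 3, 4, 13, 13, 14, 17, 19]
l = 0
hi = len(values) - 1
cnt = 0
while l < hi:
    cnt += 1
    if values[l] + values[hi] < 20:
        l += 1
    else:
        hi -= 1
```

Let's trace through this code step by step.

Initialize: values = [1, 3, 4, 13, 13, 14, 17, 19]
Initialize: l = 0
Initialize: hi = 7
Initialize: cnt = 0
Entering loop: while l < hi:
After iteration 1: l = 0, hi = 6, cnt = 1
After iteration 2: l = 1, hi = 6, cnt = 2
After iteration 3: l = 1, hi = 5, cnt = 3
After iteration 4: l = 2, hi = 5, cnt = 4
After iteration 5: l = 3, hi = 5, cnt = 5
After iteration 6: l = 3, hi = 4, cnt = 6
After iteration 7: l = 3, hi = 3, cnt = 7
Loop ends.

Final answer: 7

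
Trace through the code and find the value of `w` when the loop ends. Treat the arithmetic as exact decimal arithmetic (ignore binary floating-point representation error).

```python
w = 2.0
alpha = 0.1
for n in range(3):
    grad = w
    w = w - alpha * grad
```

Let's trace through this code step by step.

Initialize: w = 2.0
Initialize: alpha = 0.1
Entering loop: for n in range(3):
After iteration 1: n = 0, w = 1.8, grad = 2.0
After iteration 2: n = 1, w = 1.62, grad = 1.8
After iteration 3: n = 2, w = 1.458, grad = 1.62
Loop ends.

Final answer: 1.458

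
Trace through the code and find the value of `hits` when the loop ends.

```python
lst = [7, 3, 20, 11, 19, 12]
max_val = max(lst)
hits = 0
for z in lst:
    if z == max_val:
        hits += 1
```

Let's trace through this code step by step.

Initialize: lst = [7, 3, 20, 11, 19, 12]
Initialize: max_val = 20
Initialize: hits = 0
Entering loop: for z in lst:
After iteration 1: z = 7, hits = 0
After iteration 2: z = 3, hits = 0
After iteration 3: z = 20, hits = 1
After iteration 4: z = 11, hits = 1
After iteration 5: z = 19, hits = 1
After iteration 6: z = 12, hits = 1
Loop ends.

Final answer: 1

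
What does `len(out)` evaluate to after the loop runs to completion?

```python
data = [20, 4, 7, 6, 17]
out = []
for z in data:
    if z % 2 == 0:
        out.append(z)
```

Let's trace through this code step by step.

Initialize: data = [20, 4, 7, 6, 17]
Initialize: out = []
Entering loop: for z in data:
After iteration 1: z = 20, out = [20]
After iteration 2: z = 4, out = [20, 4]
After iteration 3: z = 7, out = [20, 4]
After iteration 4: z = 6, out = [20, 4, 6]
After iteration 5: z = 17, out = [20, 4, 6]
Loop ends.
len(out) = 3

Final answer: 3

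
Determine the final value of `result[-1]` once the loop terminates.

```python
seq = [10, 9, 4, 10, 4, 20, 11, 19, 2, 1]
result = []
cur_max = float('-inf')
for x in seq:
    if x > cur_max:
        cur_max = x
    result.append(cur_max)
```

Let's trace through this code step by step.

Initialize: seq = [10, 9, 4, 10, 4, 20, 11, 19, 2, 1]
Initialize: result = []
Initialize: cur_max = -inf
Entering loop: for x in seq:
After iteration 1: x = 10, result = [10], cur_max = 10
After iteration 2: x = 9, result = [10, 10], cur_max = 10
After iteration 3: x = 4, result = [10, 10, 10], cur_max = 10
After iteration 4: x = 10, result = [10, 10, 10, 10], cur_max = 10
After iteration 5: x = 4, result = [10, 10, 10, 10, 10], cur_max = 10
After iteration 6: x = 20, result = [10, 10, 10, 10, 10, 20], cur_max = 20
After iteration 7: x = 11, result = [10, 10, 10, 10, 10, 20, 20], cur_max = 20
After iteration 8: x = 19, result = [10, 10, 10, 10, 10, 20, 20, 20], cur_max = 20
After iteration 9: x = 2, result = [10, 10, 10, 10, 10, 20, 20, 20, 20], cur_max = 20
After iteration 10: x = 1, result = [10, 10, 10, 10, 10, 20, 20, 20, 20, 20], cur_max = 20
Loop ends.
result[-1] = 20

Final answer: 20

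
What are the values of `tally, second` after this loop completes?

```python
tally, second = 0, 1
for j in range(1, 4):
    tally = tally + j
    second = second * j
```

Let's trace through this code step by step.

Initialize: tally = 0
Initialize: second = 1
Entering loop: for j in range(1, 4):
After iteration 1: j = 1, tally = 1, second = 1
After iteration 2: j = 2, tally = 3, second = 2
After iteration 3: j = 3, tally = 6, second = 6
Loop ends.

Final answer: 6, 6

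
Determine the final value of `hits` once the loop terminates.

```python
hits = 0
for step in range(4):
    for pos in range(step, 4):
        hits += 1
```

Let's trace through this code step by step.

Initialize: hits = 0
Entering loop: for step in range(4):
After iteration 1: step = 0, hits = 4
After iteration 2: step = 1, hits = 7
After iteration 3: step = 2, hits = 9
After iteration 4: step = 3, hits = 10
Loop ends.

Final answer: 10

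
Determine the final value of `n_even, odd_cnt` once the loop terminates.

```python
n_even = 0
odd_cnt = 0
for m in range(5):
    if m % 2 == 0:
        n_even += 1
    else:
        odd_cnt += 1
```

Let's trace through this code step by step.

Initialize: n_even = 0
Initialize: odd_cnt = 0
Entering loop: for m in range(5):
After iteration 1: m = 0, n_even = 1, odd_cnt = 0
After iteration 2: m = 1, n_even = 1, odd_cnt = 1
After iteration 3: m = 2, n_even = 2, odd_cnt = 1
After iteration 4: m = 3, n_even = 2, odd_cnt = 2
After iteration 5: m = 4, n_even = 3, odd_cnt = 2
Loop ends.

Final answer: 3, 2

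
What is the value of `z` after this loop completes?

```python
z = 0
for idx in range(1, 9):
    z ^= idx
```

Let's trace through this code step by step.

Initialize: z = 0
Entering loop: for idx in range(1, 9):
After iteration 1: idx = 1, z = 1
After iteration 2: idx = 2, z = 3
After iteration 3: idx = 3, z = 0
After iteration 4: idx = 4, z = 4
After iteration 5: idx = 5, z = 1
After iteration 6: idx = 6, z = 7
After iteration 7: idx = 7, z = 0
After iteration 8: idx = 8, z = 8
Loop ends.

Final answer: 8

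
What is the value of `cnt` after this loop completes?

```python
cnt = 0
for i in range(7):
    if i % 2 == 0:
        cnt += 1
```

Let's trace through this code step by step.

Initialize: cnt = 0
Entering loop: for i in range(7):
After iteration 1: i = 0, cnt = 1
After iteration 2: i = 1, cnt = 1
After iteration 3: i = 2, cnt = 2
After iteration 4: i = 3, cnt = 2
After iteration 5: i = 4, cnt = 3
After iteration 6: i = 5, cnt = 3
After iteration 7: i = 6, cnt = 4
Loop ends.

Final answer: 4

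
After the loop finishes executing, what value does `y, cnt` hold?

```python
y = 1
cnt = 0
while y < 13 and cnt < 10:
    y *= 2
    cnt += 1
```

Let's trace through this code step by step.

Initialize: y = 1
Initialize: cnt = 0
Entering loop: while y < 13 and cnt < 10:
After iteration 1: y = 2, cnt = 1
After iteration 2: y = 4, cnt = 2
After iteration 3: y = 8, cnt = 3
After iteration 4: y = 16, cnt = 4
Loop ends.

Final answer: 16, 4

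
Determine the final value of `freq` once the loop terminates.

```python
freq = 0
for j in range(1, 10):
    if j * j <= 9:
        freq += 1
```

Let's trace through this code step by step.

Initialize: freq = 0
Entering loop: for j in range(1, 10):
After iteration 1: j = 1, freq = 1
After iteration 2: j = 2, freq = 2
After iteration 3: j = 3, freq = 3
After iteration 4: j = 4, freq = 3
After iteration 5: j = 5, freq = 3
After iteration 6: j = 6, freq = 3
After iteration 7: j = 7, freq = 3
After iteration 8: j = 8, freq = 3
After iteration 9: j = 9, freq = 3
Loop ends.

Final answer: 3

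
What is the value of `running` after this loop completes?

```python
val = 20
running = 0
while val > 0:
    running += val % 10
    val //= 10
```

Let's trace through this code step by step.

Initialize: val = 20
Initialize: running = 0
Entering loop: while val > 0:
After iteration 1: val = 2, running = 0
After iteration 2: val = 0, running = 2
Loop ends.

Final answer: 2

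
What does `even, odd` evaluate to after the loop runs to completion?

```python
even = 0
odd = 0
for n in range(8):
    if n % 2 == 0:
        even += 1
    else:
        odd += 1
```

Let's trace through this code step by step.

Initialize: even = 0
Initialize: odd = 0
Entering loop: for n in range(8):
After iteration 1: n = 0, even = 1, odd = 0
After iteration 2: n = 1, even = 1, odd = 1
After iteration 3: n = 2, even = 2, odd = 1
After iteration 4: n = 3, even = 2, odd = 2
After iteration 5: n = 4, even = 3, odd = 2
After iteration 6: n = 5, even = 3, odd = 3
After iteration 7: n = 6, even = 4, odd = 3
After iteration 8: n = 7, even = 4, odd = 4
Loop ends.

Final answer: 4, 4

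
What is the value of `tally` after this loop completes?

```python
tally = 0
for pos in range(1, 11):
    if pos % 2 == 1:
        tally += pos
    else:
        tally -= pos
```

Let's trace through this code step by step.

Initialize: tally = 0
Entering loop: for pos in range(1, 11):
After iteration 1: pos = 1, tally = 1
After iteration 2: pos = 2, tally = -1
After iteration 3: pos = 3, tally = 2
After iteration 4: pos = 4, tally = -2
After iteration 5: pos = 5, tally = 3
After iteration 6: pos = 6, tally = -3
After iteration 7: pos = 7, tally = 4
After iteration 8: pos = 8, tally = -4
After iteration 9: pos = 9, tally = 5
After iteration 10: pos = 10, tally = -5
Loop ends.

Final answer: -5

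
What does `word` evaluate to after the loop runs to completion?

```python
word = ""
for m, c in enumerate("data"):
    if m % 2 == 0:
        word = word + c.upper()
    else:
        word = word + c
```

Let's trace through this code step by step.

Initialize: word = ''
Entering loop: for m, c in enumerate("data"):
After iteration 1: m = 0, c = 'd', word = 'D'
After iteration 2: m = 1, c = 'a', word = 'Da'
After iteration 3: m = 2, c = 't', word = 'DaT'
After iteration 4: m = 3, c = 'a', word = 'DaTa'
Loop ends.

Final answer: 'DaTa'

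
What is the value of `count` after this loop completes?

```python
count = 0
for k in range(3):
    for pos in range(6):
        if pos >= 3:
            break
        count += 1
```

Let's trace through this code step by step.

Initialize: count = 0
Entering loop: for k in range(3):
After iteration 1: k = 0, count = 3
After iteration 2: k = 1, count = 6
After iteration 3: k = 2, count = 9
Loop ends.

Final answer: 9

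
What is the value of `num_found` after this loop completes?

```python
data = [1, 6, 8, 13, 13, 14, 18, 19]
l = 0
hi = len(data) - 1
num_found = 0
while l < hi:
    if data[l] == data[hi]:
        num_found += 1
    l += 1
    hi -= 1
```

Let's trace through this code step by step.

Initialize: data = [1, 6, 8, 13, 13, 14, 18, 19]
Initialize: l = 0
Initialize: hi = 7
Initialize: num_found = 0
Entering loop: while l < hi:
After iteration 1: l = 1, hi = 6, num_found = 0
After iteration 2: l = 2, hi = 5, num_found = 0
After iteration 3: l = 3, hi = 4, num_found = 0
After iteration 4: l = 4, hi = 3, num_found = 1
Loop ends.

Final answer: 1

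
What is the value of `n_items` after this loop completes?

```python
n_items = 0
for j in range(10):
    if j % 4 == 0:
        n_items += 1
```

Let's trace through this code step by step.

Initialize: n_items = 0
Entering loop: for j in range(10):
After iteration 1: j = 0, n_items = 1
After iteration 2: j = 1, n_items = 1
After iteration 3: j = 2, n_items = 1
After iteration 4: j = 3, n_items = 1
After iteration 5: j = 4, n_items = 2
After iteration 6: j = 5, n_items = 2
After iteration 7: j = 6, n_items = 2
After iteration 8: j = 7, n_items = 2
After iteration 9: j = 8, n_items = 3
After iteration 10: j = 9, n_items = 3
Loop ends.

Final answer: 3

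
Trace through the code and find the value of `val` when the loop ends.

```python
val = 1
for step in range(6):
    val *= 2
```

Let's trace through this code step by step.

Initialize: val = 1
Entering loop: for step in range(6):
After iteration 1: step = 0, val = 2
After iteration 2: step = 1, val = 4
After iteration 3: step = 2, val = 8
After iteration 4: step = 3, val = 16
After iteration 5: step = 4, val = 32
After iteration 6: step = 5, val = 64
Loop ends.

Final answer: 64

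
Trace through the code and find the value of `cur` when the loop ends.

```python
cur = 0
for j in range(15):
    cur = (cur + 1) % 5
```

Let's trace through this code step by step.

Initialize: cur = 0
Entering loop: for j in range(15):
After iteration 1: j = 0, cur = 1
After iteration 2: j = 1, cur = 2
After iteration 3: j = 2, cur = 3
After iteration 4: j = 3, cur = 4
After iteration 5: j = 4, cur = 0
After iteration 6: j = 5, cur = 1
After iteration 7: j = 6, cur = 2
After iteration 8: j = 7, cur = 3
After iteration 9: j = 8, cur = 4
After iteration 10: j = 9, cur = 0
After iteration 11: j = 10, cur = 1
After iteration 12: j = 11, cur = 2
After iteration 13: j = 12, cur = 3
After iteration 14: j = 13, cur = 4
After iteration 15: j = 14, cur = 0
Loop ends.

Final answer: 0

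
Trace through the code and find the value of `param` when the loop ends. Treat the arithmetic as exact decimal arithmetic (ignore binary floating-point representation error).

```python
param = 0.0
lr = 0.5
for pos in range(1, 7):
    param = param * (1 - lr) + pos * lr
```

Let's trace through this code step by step.

Initialize: param = 0.0
Initialize: lr = 0.5
Entering loop: for pos in range(1, 7):
After iteration 1: pos = 1, param = 0.5
After iteration 2: pos = 2, param = 1.25
After iteration 3: pos = 3, param = 2.125
After iteration 4: pos = 4, param = 3.0625
After iteration 5: pos = 5, param = 4.03125
After iteration 6: pos = 6, param = 5.015625
Loop ends.

Final answer: 5.015625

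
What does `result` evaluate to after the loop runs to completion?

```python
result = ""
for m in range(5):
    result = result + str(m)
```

Let's trace through this code step by step.

Initialize: result = ''
Entering loop: for m in range(5):
After iteration 1: m = 0, result = '0'
After iteration 2: m = 1, result = '01'
After iteration 3: m = 2, result = '012'
After iteration 4: m = 3, result = '0123'
After iteration 5: m = 4, result = '01234'
Loop ends.

Final answer: '01234'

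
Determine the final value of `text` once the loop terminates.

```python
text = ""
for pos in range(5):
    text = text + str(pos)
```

Let's trace through this code step by step.

Initialize: text = ''
Entering loop: for pos in range(5):
After iteration 1: pos = 0, text = '0'
After iteration 2: pos = 1, text = '01'
After iteration 3: pos = 2, text = '012'
After iteration 4: pos = 3, text = '0123'
After iteration 5: pos = 4, text = '01234'
Loop ends.

Final answer: '01234'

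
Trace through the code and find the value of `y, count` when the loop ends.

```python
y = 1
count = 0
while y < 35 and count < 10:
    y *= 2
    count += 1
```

Let's trace through this code step by step.

Initialize: y = 1
Initialize: count = 0
Entering loop: while y < 35 and count < 10:
After iteration 1: y = 2, count = 1
After iteration 2: y = 4, count = 2
After iteration 3: y = 8, count = 3
After iteration 4: y = 16, count = 4
After iteration 5: y = 32, count = 5
After iteration 6: y = 64, count = 6
Loop ends.

Final answer: 64, 6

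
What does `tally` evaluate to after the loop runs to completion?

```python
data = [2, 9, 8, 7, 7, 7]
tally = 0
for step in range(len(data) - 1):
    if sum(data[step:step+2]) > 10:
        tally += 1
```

Let's trace through this code step by step.

Initialize: data = [2, 9, 8, 7, 7, 7]
Initialize: tally = 0
Entering loop: for step in range(len(data) - 1):
After iteration 1: step = 0, tally = 1
After iteration 2: step = 1, tally = 2
After iteration 3: step = 2, tally = 3
After iteration 4: step = 3, tally = 4
After iteration 5: step = 4, tally = 5
Loop ends.

Final answer: 5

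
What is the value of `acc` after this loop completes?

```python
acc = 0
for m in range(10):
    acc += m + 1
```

Let's trace through this code step by step.

Initialize: acc = 0
Entering loop: for m in range(10):
After iteration 1: m = 0, acc = 1
After iteration 2: m = 1, acc = 3
After iteration 3: m = 2, acc = 6
After iteration 4: m = 3, acc = 10
After iteration 5: m = 4, acc = 15
After iteration 6: m = 5, acc = 21
After iteration 7: m = 6, acc = 28
After iteration 8: m = 7, acc = 36
After iteration 9: m = 8, acc = 45
After iteration 10: m = 9, acc = 55
Loop ends.

Final answer: 55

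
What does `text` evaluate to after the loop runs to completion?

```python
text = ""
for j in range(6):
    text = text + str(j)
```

Let's trace through this code step by step.

Initialize: text = ''
Entering loop: for j in range(6):
After iteration 1: j = 0, text = '0'
After iteration 2: j = 1, text = '01'
After iteration 3: j = 2, text = '012'
After iteration 4: j = 3, text = '0123'
After iteration 5: j = 4, text = '01234'
After iteration 6: j = 5, text = '012345'
Loop ends.

Final answer: '012345'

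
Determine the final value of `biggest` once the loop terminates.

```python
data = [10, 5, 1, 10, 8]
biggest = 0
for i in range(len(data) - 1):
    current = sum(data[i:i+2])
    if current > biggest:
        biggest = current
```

Let's trace through this code step by step.

Initialize: data = [10, 5, 1, 10, 8]
Initialize: biggest = 0
Entering loop: for i in range(len(data) - 1):
After iteration 1: i = 0, biggest = 15, current = 15
After iteration 2: i = 1, biggest = 15, current = 6
After iteration 3: i = 2, biggest = 15, current = 11
After iteration 4: i = 3, biggest = 18, current = 18
Loop ends.

Final answer: 18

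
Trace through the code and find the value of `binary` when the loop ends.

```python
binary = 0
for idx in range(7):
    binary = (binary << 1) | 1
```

Let's trace through this code step by step.

Initialize: binary = 0
Entering loop: for idx in range(7):
After iteration 1: idx = 0, binary = 1
After iteration 2: idx = 1, binary = 3
After iteration 3: idx = 2, binary = 7
After iteration 4: idx = 3, binary = 15
After iteration 5: idx = 4, binary = 31
After iteration 6: idx = 5, binary = 63
After iteration 7: idx = 6, binary = 127
Loop ends.

Final answer: 127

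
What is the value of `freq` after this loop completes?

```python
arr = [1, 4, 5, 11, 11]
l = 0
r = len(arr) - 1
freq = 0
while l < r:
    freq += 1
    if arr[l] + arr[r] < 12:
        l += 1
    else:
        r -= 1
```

Let's trace through this code step by step.

Initialize: arr = [1, 4, 5, 11, 11]
Initialize: l = 0
Initialize: r = 4
Initialize: freq = 0
Entering loop: while l < r:
After iteration 1: l = 0, r = 3, freq = 1
After iteration 2: l = 0, r = 2, freq = 2
After iteration 3: l = 1, r = 2, freq = 3
After iteration 4: l = 2, r = 2, freq = 4
Loop ends.

Final answer: 4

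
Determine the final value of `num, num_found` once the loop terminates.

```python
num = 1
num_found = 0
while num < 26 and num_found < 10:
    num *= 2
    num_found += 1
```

Let's trace through this code step by step.

Initialize: num = 1
Initialize: num_found = 0
Entering loop: while num < 26 and num_found < 10:
After iteration 1: num = 2, num_found = 1
After iteration 2: num = 4, num_found = 2
After iteration 3: num = 8, num_found = 3
After iteration 4: num = 16, num_found = 4
After iteration 5: num = 32, num_found = 5
Loop ends.

Final answer: 32, 5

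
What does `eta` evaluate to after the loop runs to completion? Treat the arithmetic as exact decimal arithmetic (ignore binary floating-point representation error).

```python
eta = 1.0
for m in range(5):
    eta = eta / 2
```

Let's trace through this code step by step.

Initialize: eta = 1.0
Entering loop: for m in range(5):
After iteration 1: m = 0, eta = 0.5
After iteration 2: m = 1, eta = 0.25
After iteration 3: m = 2, eta = 0.125
After iteration 4: m = 3, eta = 0.0625
After iteration 5: m = 4, eta = 0.03125
Loop ends.

Final answer: 0.03125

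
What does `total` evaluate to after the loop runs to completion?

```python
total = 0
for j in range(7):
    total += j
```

Let's trace through this code step by step.

Initialize: total = 0
Entering loop: for j in range(7):
After iteration 1: j = 0, total = 0
After iteration 2: j = 1, total = 1
After iteration 3: j = 2, total = 3
After iteration 4: j = 3, total = 6
After iteration 5: j = 4, total = 10
After iteration 6: j = 5, total = 15
After iteration 7: j = 6, total = 21
Loop ends.

Final answer: 21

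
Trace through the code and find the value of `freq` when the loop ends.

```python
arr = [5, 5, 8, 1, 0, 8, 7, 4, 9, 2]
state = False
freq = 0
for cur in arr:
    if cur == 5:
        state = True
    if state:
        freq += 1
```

Let's trace through this code step by step.

Initialize: arr = [5, 5, 8, 1, 0, 8, 7, 4, 9, 2]
Initialize: state = False
Initialize: freq = 0
Entering loop: for cur in arr:
After iteration 1: cur = 5, state = True, freq = 1
After iteration 2: cur = 5, state = True, freq = 2
After iteration 3: cur = 8, state = True, freq = 3
After iteration 4: cur = 1, state = True, freq = 4
After iteration 5: cur = 0, state = True, freq = 5
After iteration 6: cur = 8, state = True, freq = 6
After iteration 7: cur = 7, state = True, freq = 7
After iteration 8: cur = 4, state = True, freq = 8
After iteration 9: cur = 9, state = True, freq = 9
After iteration 10: cur = 2, state = True, freq = 10
Loop ends.

Final answer: 10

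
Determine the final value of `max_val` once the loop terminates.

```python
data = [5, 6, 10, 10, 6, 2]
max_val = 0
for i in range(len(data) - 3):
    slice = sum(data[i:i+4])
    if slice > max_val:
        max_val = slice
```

Let's trace through this code step by step.

Initialize: data = [5, 6, 10, 10, 6, 2]
Initialize: max_val = 0
Entering loop: for i in range(len(data) - 3):
After iteration 1: i = 0, max_val = 31, slice = 31
After iteration 2: i = 1, max_val = 32, slice = 32
After iteration 3: i = 2, max_val = 32, slice = 28
Loop ends.

Final answer: 32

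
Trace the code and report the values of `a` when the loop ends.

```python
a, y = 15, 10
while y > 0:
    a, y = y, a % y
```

Let's trace through this code step by step.

Initialize: a = 15
Initialize: y = 10
Entering loop: while y > 0:
After iteration 1: a = 10, y = 5
After iteration 2: a = 5, y = 0
Loop ends.

Final answer: 5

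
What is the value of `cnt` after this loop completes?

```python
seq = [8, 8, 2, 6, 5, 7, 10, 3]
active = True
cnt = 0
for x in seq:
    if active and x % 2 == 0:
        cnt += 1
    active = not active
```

Let's trace through this code step by step.

Initialize: seq = [8, 8, 2, 6, 5, 7, 10, 3]
Initialize: active = True
Initialize: cnt = 0
Entering loop: for x in seq:
After iteration 1: x = 8, active = False, cnt = 1
After iteration 2: x = 8, active = True, cnt = 1
After iteration 3: x = 2, active = False, cnt = 2
After iteration 4: x = 6, active = True, cnt = 2
After iteration 5: x = 5, active = False, cnt = 2
After iteration 6: x = 7, active = True, cnt = 2
After iteration 7: x = 10, active = False, cnt = 3
After iteration 8: x = 3, active = True, cnt = 3
Loop ends.

Final answer: 3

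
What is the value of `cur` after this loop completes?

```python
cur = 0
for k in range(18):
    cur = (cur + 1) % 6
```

Let's trace through this code step by step.

Initialize: cur = 0
Entering loop: for k in range(18):
After iteration 1: k = 0, cur = 1
After iteration 2: k = 1, cur = 2
After iteration 3: k = 2, cur = 3
After iteration 4: k = 3, cur = 4
After iteration 5: k = 4, cur = 5
After iteration 6: k = 5, cur = 0
After iteration 7: k = 6, cur = 1
After iteration 8: k = 7, cur = 2
After iteration 9: k = 8, cur = 3
After iteration 10: k = 9, cur = 4
After iteration 11: k = 10, cur = 5
After iteration 12: k = 11, cur = 0
After iteration 13: k = 12, cur = 1
After iteration 14: k = 13, cur = 2
After iteration 15: k = 14, cur = 3
After iteration 16: k = 15, cur = 4
After iteration 17: k = 16, cur = 5
After iteration 18: k = 17, cur = 0
Loop ends.

Final answer: 0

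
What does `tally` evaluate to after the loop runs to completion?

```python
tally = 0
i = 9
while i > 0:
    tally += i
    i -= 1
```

Let's trace through this code step by step.

Initialize: tally = 0
Initialize: i = 9
Entering loop: while i > 0:
After iteration 1: tally = 9, i = 8
After iteration 2: tally = 17, i = 7
After iteration 3: tally = 24, i = 6
After iteration 4: tally = 30, i = 5
After iteration 5: tally = 35, i = 4
After iteration 6: tally = 39, i = 3
After iteration 7: tally = 42, i = 2
After iteration 8: tally = 44, i = 1
After iteration 9: tally = 45, i = 0
Loop ends.

Final answer: 45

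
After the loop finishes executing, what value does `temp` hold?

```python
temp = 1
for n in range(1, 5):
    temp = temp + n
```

Let's trace through this code step by step.

Initialize: temp = 1
Entering loop: for n in range(1, 5):
After iteration 1: n = 1, temp = 2
After iteration 2: n = 2, temp = 4
After iteration 3: n = 3, temp = 7
After iteration 4: n = 4, temp = 11
Loop ends.

Final answer: 11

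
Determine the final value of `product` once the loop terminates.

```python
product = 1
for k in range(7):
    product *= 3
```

Let's trace through this code step by step.

Initialize: product = 1
Entering loop: for k in range(7):
After iteration 1: k = 0, product = 3
After iteration 2: k = 1, product = 9
After iteration 3: k = 2, product = 27
After iteration 4: k = 3, product = 81
After iteration 5: k = 4, product = 243
After iteration 6: k = 5, product = 729
After iteration 7: k = 6, product = 2187
Loop ends.

Final answer: 2187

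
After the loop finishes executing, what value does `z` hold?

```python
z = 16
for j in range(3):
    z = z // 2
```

Let's trace through this code step by step.

Initialize: z = 16
Entering loop: for j in range(3):
After iteration 1: j = 0, z = 8
After iteration 2: j = 1, z = 4
After iteration 3: j = 2, z = 2
Loop ends.

Final answer: 2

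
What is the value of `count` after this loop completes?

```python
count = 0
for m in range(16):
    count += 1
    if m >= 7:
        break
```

Let's trace through this code step by step.

Initialize: count = 0
Entering loop: for m in range(16):
After iteration 1: m = 0, count = 1
After iteration 2: m = 1, count = 2
After iteration 3: m = 2, count = 3
After iteration 4: m = 3, count = 4
After iteration 5: m = 4, count = 5
After iteration 6: m = 5, count = 6
After iteration 7: m = 6, count = 7
After iteration 8: m = 7, count = 8
Loop ends.

Final answer: 8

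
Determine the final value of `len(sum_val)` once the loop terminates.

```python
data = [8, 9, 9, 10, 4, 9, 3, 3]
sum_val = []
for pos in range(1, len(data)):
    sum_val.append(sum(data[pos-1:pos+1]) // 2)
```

Let's trace through this code step by step.

Initialize: data = [8, 9, 9, 10, 4, 9, 3, 3]
Initialize: sum_val = []
Entering loop: for pos in range(1, len(data)):
After iteration 1: pos = 1, sum_val = [8]
After iteration 2: pos = 2, sum_val = [8, 9]
After iteration 3: pos = 3, sum_val = [8, 9, 9]
After iteration 4: pos = 4, sum_val = [8, 9, 9, 7]
After iteration 5: pos = 5, sum_val = [8, 9, 9, 7, 6]
After iteration 6: pos = 6, sum_val = [8, 9, 9, 7, 6, 6]
After iteration 7: pos = 7, sum_val = [8, 9, 9, 7, 6, 6, 3]
Loop ends.
len(sum_val) = 7

Final answer: 7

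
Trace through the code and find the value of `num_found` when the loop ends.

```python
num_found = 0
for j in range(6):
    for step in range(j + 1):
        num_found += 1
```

Let's trace through this code step by step.

Initialize: num_found = 0
Entering loop: for j in range(6):
After iteration 1: j = 0, num_found = 1, step = 0
After iteration 2: j = 1, num_found = 3, step = 1
After iteration 3: j = 2, num_found = 6, step = 2
After iteration 4: j = 3, num_found = 10, step = 3
After iteration 5: j = 4, num_found = 15, step = 4
After iteration 6: j = 5, num_found = 21, step = 5
Loop ends.

Final answer: 21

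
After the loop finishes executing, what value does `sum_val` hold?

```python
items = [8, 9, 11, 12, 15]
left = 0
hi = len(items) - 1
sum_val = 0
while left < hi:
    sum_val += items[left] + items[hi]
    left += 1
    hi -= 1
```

Let's trace through this code step by step.

Initialize: items = [8, 9, 11, 12, 15]
Initialize: left = 0
Initialize: hi = 4
Initialize: sum_val = 0
Entering loop: while left < hi:
After iteration 1: left = 1, hi = 3, sum_val = 23
After iteration 2: left = 2, hi = 2, sum_val = 44
Loop ends.

Final answer: 44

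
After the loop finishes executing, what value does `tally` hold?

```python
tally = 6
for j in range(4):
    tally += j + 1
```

Let's trace through this code step by step.

Initialize: tally = 6
Entering loop: for j in range(4):
After iteration 1: j = 0, tally = 7
After iteration 2: j = 1, tally = 9
After iteration 3: j = 2, tally = 12
After iteration 4: j = 3, tally = 16
Loop ends.

Final answer: 16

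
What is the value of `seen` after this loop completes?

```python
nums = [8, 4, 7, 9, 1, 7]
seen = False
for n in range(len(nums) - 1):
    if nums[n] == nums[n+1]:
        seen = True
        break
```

Let's trace through this code step by step.

Initialize: nums = [8, 4, 7, 9, 1, 7]
Initialize: seen = False
Entering loop: for n in range(len(nums) - 1):
After iteration 1: n = 0, seen = False
After iteration 2: n = 1, seen = False
After iteration 3: n = 2, seen = False
After iteration 4: n = 3, seen = False
After iteration 5: n = 4, seen = False
Loop ends.

Final answer: False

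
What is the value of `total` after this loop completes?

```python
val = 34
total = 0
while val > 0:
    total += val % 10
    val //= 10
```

Let's trace through this code step by step.

Initialize: val = 34
Initialize: total = 0
Entering loop: while val > 0:
After iteration 1: val = 3, total = 4
After iteration 2: val = 0, total = 7
Loop ends.

Final answer: 7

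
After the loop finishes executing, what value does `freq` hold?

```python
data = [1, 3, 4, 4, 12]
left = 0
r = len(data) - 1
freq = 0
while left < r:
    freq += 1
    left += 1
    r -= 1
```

Let's trace through this code step by step.

Initialize: data = [1, 3, 4, 4, 12]
Initialize: left = 0
Initialize: r = 4
Initialize: freq = 0
Entering loop: while left < r:
After iteration 1: left = 1, r = 3, freq = 1
After iteration 2: left = 2, r = 2, freq = 2
Loop ends.

Final answer: 2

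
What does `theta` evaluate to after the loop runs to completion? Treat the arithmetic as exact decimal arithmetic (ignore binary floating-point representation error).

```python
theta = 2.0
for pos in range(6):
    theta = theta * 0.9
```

Let's trace through this code step by step.

Initialize: theta = 2.0
Entering loop: for pos in range(6):
After iteration 1: pos = 0, theta = 1.8
After iteration 2: pos = 1, theta = 1.62
After iteration 3: pos = 2, theta = 1.458
After iteration 4: pos = 3, theta = 1.3122
After iteration 5: pos = 4, theta = 1.18098
After iteration 6: pos = 5, theta = 1.062882
Loop ends.

Final answer: 1.062882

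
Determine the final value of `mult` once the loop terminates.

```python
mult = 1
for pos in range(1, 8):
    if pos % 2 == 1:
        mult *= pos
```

Let's trace through this code step by step.

Initialize: mult = 1
Entering loop: for pos in range(1, 8):
After iteration 1: pos = 1, mult = 1
After iteration 2: pos = 2, mult = 1
After iteration 3: pos = 3, mult = 3
After iteration 4: pos = 4, mult = 3
After iteration 5: pos = 5, mult = 15
After iteration 6: pos = 6, mult = 15
After iteration 7: pos = 7, mult = 105
Loop ends.

Final answer: 105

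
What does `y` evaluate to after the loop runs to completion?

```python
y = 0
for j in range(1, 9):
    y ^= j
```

Let's trace through this code step by step.

Initialize: y = 0
Entering loop: for j in range(1, 9):
After iteration 1: j = 1, y = 1
After iteration 2: j = 2, y = 3
After iteration 3: j = 3, y = 0
After iteration 4: j = 4, y = 4
After iteration 5: j = 5, y = 1
After iteration 6: j = 6, y = 7
After iteration 7: j = 7, y = 0
After iteration 8: j = 8, y = 8
Loop ends.

Final answer: 8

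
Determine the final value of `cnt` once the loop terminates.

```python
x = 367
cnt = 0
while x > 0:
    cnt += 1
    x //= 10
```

Let's trace through this code step by step.

Initialize: x = 367
Initialize: cnt = 0
Entering loop: while x > 0:
After iteration 1: x = 36, cnt = 1
After iteration 2: x = 3, cnt = 2
After iteration 3: x = 0, cnt = 3
Loop ends.

Final answer: 3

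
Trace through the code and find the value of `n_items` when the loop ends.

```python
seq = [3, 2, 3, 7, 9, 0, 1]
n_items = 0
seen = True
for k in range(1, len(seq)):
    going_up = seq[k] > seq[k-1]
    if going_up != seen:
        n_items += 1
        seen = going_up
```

Let's trace through this code step by step.

Initialize: seq = [3, 2, 3, 7, 9, 0, 1]
Initialize: n_items = 0
Initialize: seen = True
Entering loop: for k in range(1, len(seq)):
After iteration 1: k = 1, n_items = 1, seen = False, going_up = False
After iteration 2: k = 2, n_items = 2, seen = True, going_up = True
After iteration 3: k = 3, n_items = 2, seen = True, going_up = True
After iteration 4: k = 4, n_items = 2, seen = True, going_up = True
After iteration 5: k = 5, n_items = 3, seen = False, going_up = False
After iteration 6: k = 6, n_items = 4, seen = True, going_up = True
Loop ends.

Final answer: 4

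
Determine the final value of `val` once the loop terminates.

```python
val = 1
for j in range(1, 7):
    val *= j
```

Let's trace through this code step by step.

Initialize: val = 1
Entering loop: for j in range(1, 7):
After iteration 1: j = 1, val = 1
After iteration 2: j = 2, val = 2
After iteration 3: j = 3, val = 6
After iteration 4: j = 4, val = 24
After iteration 5: j = 5, val = 120
After iteration 6: j = 6, val = 720
Loop ends.

Final answer: 720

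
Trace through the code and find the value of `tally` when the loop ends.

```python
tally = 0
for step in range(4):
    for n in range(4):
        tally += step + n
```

Let's trace through this code step by step.

Initialize: tally = 0
Entering loop: for step in range(4):
After iteration 1: step = 0, tally = 6
After iteration 2: step = 1, tally = 16
After iteration 3: step = 2, tally = 30
After iteration 4: step = 3, tally = 48
Loop ends.

Final answer: 48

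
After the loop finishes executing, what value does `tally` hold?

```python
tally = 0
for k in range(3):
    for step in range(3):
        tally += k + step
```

Let's trace through this code step by step.

Initialize: tally = 0
Entering loop: for k in range(3):
After iteration 1: k = 0, tally = 3
After iteration 2: k = 1, tally = 9
After iteration 3: k = 2, tally = 18
Loop ends.

Final answer: 18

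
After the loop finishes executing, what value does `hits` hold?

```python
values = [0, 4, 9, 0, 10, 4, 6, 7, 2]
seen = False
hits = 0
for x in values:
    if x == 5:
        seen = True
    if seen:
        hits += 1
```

Let's trace through this code step by step.

Initialize: values = [0, 4, 9, 0, 10, 4, 6, 7, 2]
Initialize: seen = False
Initialize: hits = 0
Entering loop: for x in values:
After iteration 1: x = 0, hits = 0
After iteration 2: x = 4, hits = 0
After iteration 3: x = 9, hits = 0
After iteration 4: x = 0, hits = 0
After iteration 5: x = 10, hits = 0
After iteration 6: x = 4, hits = 0
After iteration 7: x = 6, hits = 0
After iteration 8: x = 7, hits = 0
After iteration 9: x = 2, hits = 0
Loop ends.

Final answer: 0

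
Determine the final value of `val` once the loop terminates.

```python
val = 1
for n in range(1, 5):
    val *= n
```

Let's trace through this code step by step.

Initialize: val = 1
Entering loop: for n in range(1, 5):
After iteration 1: n = 1, val = 1
After iteration 2: n = 2, val = 2
After iteration 3: n = 3, val = 6
After iteration 4: n = 4, val = 24
Loop ends.

Final answer: 24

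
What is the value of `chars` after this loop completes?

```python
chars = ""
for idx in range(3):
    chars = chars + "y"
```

Let's trace through this code step by step.

Initialize: chars = ''
Entering loop: for idx in range(3):
After iteration 1: idx = 0, chars = 'y'
After iteration 2: idx = 1, chars = 'yy'
After iteration 3: idx = 2, chars = 'yyy'
Loop ends.

Final answer: 'yyy'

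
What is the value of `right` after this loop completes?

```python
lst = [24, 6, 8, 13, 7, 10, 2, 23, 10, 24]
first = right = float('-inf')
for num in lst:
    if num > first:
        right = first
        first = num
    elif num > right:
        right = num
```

Let's trace through this code step by step.

Initialize: lst = [24, 6, 8, 13, 7, 10, 2, 23, 10, 24]
Initialize: first = -inf
Initialize: right = -inf
Entering loop: for num in lst:
After iteration 1: num = 24, first = 24, right = -inf
After iteration 2: num = 6, first = 24, right = 6
After iteration 3: num = 8, first = 24, right = 8
After iteration 4: num = 13, first = 24, right = 13
After iteration 5: num = 7, first = 24, right = 13
After iteration 6: num = 10, first = 24, right = 13
After iteration 7: num = 2, first = 24, right = 13
After iteration 8: num = 23, first = 24, right = 23
After iteration 9: num = 10, first = 24, right = 23
After iteration 10: num = 24, first = 24, right = 24
Loop ends.

Final answer: 24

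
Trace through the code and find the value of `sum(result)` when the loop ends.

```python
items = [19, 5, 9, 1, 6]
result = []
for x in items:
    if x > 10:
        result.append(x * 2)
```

Let's trace through this code step by step.

Initialize: items = [19, 5, 9, 1, 6]
Initialize: result = []
Entering loop: for x in items:
After iteration 1: x = 19, result = [38]
After iteration 2: x = 5, result = [38]
After iteration 3: x = 9, result = [38]
After iteration 4: x = 1, result = [38]
After iteration 5: x = 6, result = [38]
Loop ends.
sum(result) = 38

Final answer: 38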